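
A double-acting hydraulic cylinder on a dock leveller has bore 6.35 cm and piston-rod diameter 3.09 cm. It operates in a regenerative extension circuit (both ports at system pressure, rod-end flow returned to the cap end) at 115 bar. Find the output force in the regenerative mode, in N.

With equal pressure on both faces, forces on the annular region cancel; the net push is pressure × rod cross-section.
Rod cross-section A_rod = π/4 × (3.09 cm)² = 7.499 cm^2
F = P × A_rod

F ≈ 8620 N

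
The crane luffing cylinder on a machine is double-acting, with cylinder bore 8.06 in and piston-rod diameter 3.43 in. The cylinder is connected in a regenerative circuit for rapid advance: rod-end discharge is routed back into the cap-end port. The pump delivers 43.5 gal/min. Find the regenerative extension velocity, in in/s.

v ≈ 18.1 in/s

In regeneration the rod-end outflow joins the pump flow into the cap end, so the net volume the pump must supply per unit advance equals the rod cross-section area.
Rod cross-section A_rod = π/4 × (3.43 in)² = 9.240 in^2
v = Q_pump / A_rod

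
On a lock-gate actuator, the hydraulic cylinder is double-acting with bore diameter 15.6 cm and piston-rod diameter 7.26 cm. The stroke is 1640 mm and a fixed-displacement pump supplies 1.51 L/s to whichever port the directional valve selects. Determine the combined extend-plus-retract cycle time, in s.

t ≈ 37.0 s

Cap-side area A_cap = π/4 × (15.6 cm)² = 191.1 cm^2
Rod-side annular area A_ann = π/4 × (15.6² − 7.26²) = 149.7 cm^2
t_ext = A_cap·L/Q = 20.76 s
t_ret = A_ann·L/Q = 16.26 s
t_cycle = t_ext + t_ret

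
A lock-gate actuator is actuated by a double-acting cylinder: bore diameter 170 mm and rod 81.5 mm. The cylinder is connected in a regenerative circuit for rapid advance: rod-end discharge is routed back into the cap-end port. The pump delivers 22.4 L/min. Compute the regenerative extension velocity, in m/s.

In regeneration the rod-end outflow joins the pump flow into the cap end, so the net volume the pump must supply per unit advance equals the rod cross-section area.
Rod cross-section A_rod = π/4 × (81.5 mm)² = 5217 mm^2
v = Q_pump / A_rod

v ≈ 0.0716 m/s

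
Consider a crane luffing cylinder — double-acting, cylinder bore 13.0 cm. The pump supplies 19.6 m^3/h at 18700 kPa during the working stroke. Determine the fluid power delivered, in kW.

Hydraulic power = P × Q

W ≈ 102 kW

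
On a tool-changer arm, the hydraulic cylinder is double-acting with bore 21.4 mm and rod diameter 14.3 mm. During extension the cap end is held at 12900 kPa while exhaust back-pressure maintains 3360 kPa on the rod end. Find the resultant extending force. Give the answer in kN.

Cap-side area A_cap = π/4 × (21.4 mm)² = 359.7 mm^2
Rod-side annular area A_ann = π/4 × (21.4² − 14.3²) = 199.1 mm^2
Net thrust = P_cap·A_cap − P_rod·A_ann = 4.640 kN − 0.6689 kN

F ≈ 3.97 kN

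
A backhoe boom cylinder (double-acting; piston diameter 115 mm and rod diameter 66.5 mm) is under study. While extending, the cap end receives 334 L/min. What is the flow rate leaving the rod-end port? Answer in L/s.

Q_out ≈ 3.71 L/s

Cap-side area A_cap = π/4 × (115 mm)² = 10390 mm^2
Rod-side annular area A_ann = π/4 × (115² − 66.5²) = 6914 mm^2
Piston speed v = Q_in/A_cap; rod-end outflow Q_out = v × A_ann = Q_in × A_ann/A_cap.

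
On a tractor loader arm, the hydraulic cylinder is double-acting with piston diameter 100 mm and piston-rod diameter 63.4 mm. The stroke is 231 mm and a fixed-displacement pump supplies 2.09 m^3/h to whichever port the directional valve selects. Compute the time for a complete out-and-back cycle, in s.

t ≈ 4.99 s

Cap-side area A_cap = π/4 × (100 mm)² = 7854 mm^2
Rod-side annular area A_ann = π/4 × (100² − 63.4²) = 4697 mm^2
t_ext = A_cap·L/Q = 3.125 s
t_ret = A_ann·L/Q = 1.869 s
t_cycle = t_ext + t_ret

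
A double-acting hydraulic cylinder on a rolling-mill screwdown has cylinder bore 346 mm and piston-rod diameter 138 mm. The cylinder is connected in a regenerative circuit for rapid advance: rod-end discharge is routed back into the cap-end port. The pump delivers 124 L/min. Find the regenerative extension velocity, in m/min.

In regeneration the rod-end outflow joins the pump flow into the cap end, so the net volume the pump must supply per unit advance equals the rod cross-section area.
Rod cross-section A_rod = π/4 × (138 mm)² = 14960 mm^2
v = Q_pump / A_rod

v ≈ 8.29 m/min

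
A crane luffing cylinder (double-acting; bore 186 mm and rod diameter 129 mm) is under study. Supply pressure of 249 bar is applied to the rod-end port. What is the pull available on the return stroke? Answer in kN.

Rod-side annular area A_ann = π/4 × (186² − 129²) = 14100 mm^2
On retraction the pressure acts on the annular area (bore minus rod).
F = P × A_ann

F ≈ 351 kN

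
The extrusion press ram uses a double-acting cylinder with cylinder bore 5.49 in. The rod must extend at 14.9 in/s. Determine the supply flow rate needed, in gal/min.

Cap-side area A_cap = π/4 × (5.49 in)² = 23.67 in^2
Q = A × v

Q ≈ 91.6 gal/min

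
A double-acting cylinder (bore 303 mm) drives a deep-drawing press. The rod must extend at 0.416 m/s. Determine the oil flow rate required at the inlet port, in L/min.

Cap-side area A_cap = π/4 × (303 mm)² = 72110 mm^2
Q = A × v

Q ≈ 1800 L/min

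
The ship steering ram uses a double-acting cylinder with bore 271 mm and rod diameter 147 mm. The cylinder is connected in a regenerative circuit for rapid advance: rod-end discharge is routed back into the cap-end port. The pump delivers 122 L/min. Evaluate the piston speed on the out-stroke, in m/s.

v ≈ 0.120 m/s

In regeneration the rod-end outflow joins the pump flow into the cap end, so the net volume the pump must supply per unit advance equals the rod cross-section area.
Rod cross-section A_rod = π/4 × (147 mm)² = 16970 mm^2
v = Q_pump / A_rod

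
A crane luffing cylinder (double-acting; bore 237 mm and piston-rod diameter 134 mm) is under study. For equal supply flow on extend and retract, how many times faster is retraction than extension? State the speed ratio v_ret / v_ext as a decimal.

v_ret/v_ext ≈ 1.47

Cap-side area A_cap = π/4 × (237 mm)² = 44120 mm^2
Rod-side annular area A_ann = π/4 × (237² − 134²) = 30010 mm^2
For equal Q, v ∝ 1/A, so v_ret/v_ext = A_cap/A_ann.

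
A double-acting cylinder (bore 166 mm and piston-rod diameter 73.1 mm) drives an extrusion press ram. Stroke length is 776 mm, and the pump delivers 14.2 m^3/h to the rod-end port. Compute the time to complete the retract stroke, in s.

Rod-side annular area A_ann = π/4 × (166² − 73.1²) = 17450 mm^2
Swept volume V = A × L; t = V / Q = A·L / Q

t ≈ 3.43 s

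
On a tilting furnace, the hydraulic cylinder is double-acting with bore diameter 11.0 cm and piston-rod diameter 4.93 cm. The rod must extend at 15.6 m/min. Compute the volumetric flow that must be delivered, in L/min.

Q ≈ 148 L/min

Cap-side area A_cap = π/4 × (11.0 cm)² = 95.03 cm^2
Q = A × v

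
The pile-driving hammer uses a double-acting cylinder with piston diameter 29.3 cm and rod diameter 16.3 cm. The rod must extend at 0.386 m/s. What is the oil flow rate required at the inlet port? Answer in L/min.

Cap-side area A_cap = π/4 × (29.3 cm)² = 674.3 cm^2
Q = A × v

Q ≈ 1560 L/min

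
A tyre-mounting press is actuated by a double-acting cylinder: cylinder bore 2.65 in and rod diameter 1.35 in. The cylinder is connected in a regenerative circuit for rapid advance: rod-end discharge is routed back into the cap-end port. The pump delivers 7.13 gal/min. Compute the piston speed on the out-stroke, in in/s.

v ≈ 19.2 in/s

In regeneration the rod-end outflow joins the pump flow into the cap end, so the net volume the pump must supply per unit advance equals the rod cross-section area.
Rod cross-section A_rod = π/4 × (1.35 in)² = 1.431 in^2
v = Q_pump / A_rod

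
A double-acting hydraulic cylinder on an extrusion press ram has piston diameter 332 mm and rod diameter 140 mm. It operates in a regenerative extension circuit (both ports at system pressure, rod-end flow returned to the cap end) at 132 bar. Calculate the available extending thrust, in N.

F ≈ 2.03e5 N

With equal pressure on both faces, forces on the annular region cancel; the net push is pressure × rod cross-section.
Rod cross-section A_rod = π/4 × (140 mm)² = 15390 mm^2
F = P × A_rod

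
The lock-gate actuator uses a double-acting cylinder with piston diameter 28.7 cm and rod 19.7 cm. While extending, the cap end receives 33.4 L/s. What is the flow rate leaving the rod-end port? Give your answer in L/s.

Q_out ≈ 17.7 L/s

Cap-side area A_cap = π/4 × (28.7 cm)² = 646.9 cm^2
Rod-side annular area A_ann = π/4 × (28.7² − 19.7²) = 342.1 cm^2
Piston speed v = Q_in/A_cap; rod-end outflow Q_out = v × A_ann = Q_in × A_ann/A_cap.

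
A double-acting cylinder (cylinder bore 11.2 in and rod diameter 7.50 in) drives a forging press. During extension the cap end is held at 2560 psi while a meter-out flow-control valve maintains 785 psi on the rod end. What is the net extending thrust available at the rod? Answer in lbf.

F ≈ 2.10e5 lbf

Cap-side area A_cap = π/4 × (11.2 in)² = 98.52 in^2
Rod-side annular area A_ann = π/4 × (11.2² − 7.50²) = 54.34 in^2
Net thrust = P_cap·A_cap − P_rod·A_ann = 2.522e5 lbf − 42660 lbf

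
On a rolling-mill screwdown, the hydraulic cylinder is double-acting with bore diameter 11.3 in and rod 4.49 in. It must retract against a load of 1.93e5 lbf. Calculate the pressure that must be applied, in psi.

Rod-side annular area A_ann = π/4 × (11.3² − 4.49²) = 84.45 in^2
Retraction: pressure acts on the annular area.
P = F / A = 1.93e5 lbf / A

P ≈ 2290 psi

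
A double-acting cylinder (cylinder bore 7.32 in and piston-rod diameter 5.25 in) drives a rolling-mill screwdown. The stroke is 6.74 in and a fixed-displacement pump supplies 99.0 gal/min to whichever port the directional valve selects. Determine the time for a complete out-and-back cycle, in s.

Cap-side area A_cap = π/4 × (7.32 in)² = 42.08 in^2
Rod-side annular area A_ann = π/4 × (7.32² − 5.25²) = 20.44 in^2
t_ext = A_cap·L/Q = 0.7442 s
t_ret = A_ann·L/Q = 0.3614 s
t_cycle = t_ext + t_ret

t ≈ 1.11 s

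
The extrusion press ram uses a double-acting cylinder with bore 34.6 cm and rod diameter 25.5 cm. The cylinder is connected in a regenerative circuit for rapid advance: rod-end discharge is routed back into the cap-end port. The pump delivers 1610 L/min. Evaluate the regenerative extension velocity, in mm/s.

In regeneration the rod-end outflow joins the pump flow into the cap end, so the net volume the pump must supply per unit advance equals the rod cross-section area.
Rod cross-section A_rod = π/4 × (25.5 cm)² = 510.7 cm^2
v = Q_pump / A_rod

v ≈ 525 mm/s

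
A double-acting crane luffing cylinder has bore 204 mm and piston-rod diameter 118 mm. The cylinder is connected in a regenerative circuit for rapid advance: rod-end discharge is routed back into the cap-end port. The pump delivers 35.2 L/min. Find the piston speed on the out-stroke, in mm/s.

v ≈ 53.6 mm/s

In regeneration the rod-end outflow joins the pump flow into the cap end, so the net volume the pump must supply per unit advance equals the rod cross-section area.
Rod cross-section A_rod = π/4 × (118 mm)² = 10940 mm^2
v = Q_pump / A_rod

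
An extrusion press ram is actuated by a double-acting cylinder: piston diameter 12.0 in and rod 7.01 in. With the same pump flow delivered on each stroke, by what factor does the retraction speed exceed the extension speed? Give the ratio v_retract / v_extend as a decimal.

Cap-side area A_cap = π/4 × (12.0 in)² = 113.1 in^2
Rod-side annular area A_ann = π/4 × (12.0² − 7.01²) = 74.50 in^2
For equal Q, v ∝ 1/A, so v_ret/v_ext = A_cap/A_ann.

v_ret/v_ext ≈ 1.52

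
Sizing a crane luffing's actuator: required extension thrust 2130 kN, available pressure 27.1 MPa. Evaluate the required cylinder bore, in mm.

Extension force acts on the full piston face: F = P × (π/4)D².
D = √(4F / (πP)) = √(4 × 2130 kN / (π × 27.1 MPa))

D ≈ 316 mm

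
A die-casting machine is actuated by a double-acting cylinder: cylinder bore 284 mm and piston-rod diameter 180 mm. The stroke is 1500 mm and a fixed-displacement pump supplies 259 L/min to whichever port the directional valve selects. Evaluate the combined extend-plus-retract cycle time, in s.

Cap-side area A_cap = π/4 × (284 mm)² = 63350 mm^2
Rod-side annular area A_ann = π/4 × (284² − 180²) = 37900 mm^2
t_ext = A_cap·L/Q = 22.01 s
t_ret = A_ann·L/Q = 13.17 s
t_cycle = t_ext + t_ret

t ≈ 35.2 s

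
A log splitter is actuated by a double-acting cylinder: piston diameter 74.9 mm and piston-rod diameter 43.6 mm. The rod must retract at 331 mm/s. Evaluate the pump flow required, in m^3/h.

Rod-side annular area A_ann = π/4 × (74.9² − 43.6²) = 2913 mm^2
Q = A × v

Q ≈ 3.47 m^3/h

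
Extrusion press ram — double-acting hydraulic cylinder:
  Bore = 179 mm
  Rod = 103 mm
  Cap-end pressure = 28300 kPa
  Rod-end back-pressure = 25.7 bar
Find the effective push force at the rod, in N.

F ≈ 6.69e5 N

Cap-side area A_cap = π/4 × (179 mm)² = 25160 mm^2
Rod-side annular area A_ann = π/4 × (179² − 103²) = 16830 mm^2
Net thrust = P_cap·A_cap − P_rod·A_ann = 7.122e5 N − 43260 N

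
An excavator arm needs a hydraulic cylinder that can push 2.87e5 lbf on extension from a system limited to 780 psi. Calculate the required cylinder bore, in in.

Extension force acts on the full piston face: F = P × (π/4)D².
D = √(4F / (πP)) = √(4 × 2.87e5 lbf / (π × 780 psi))

D ≈ 21.6 in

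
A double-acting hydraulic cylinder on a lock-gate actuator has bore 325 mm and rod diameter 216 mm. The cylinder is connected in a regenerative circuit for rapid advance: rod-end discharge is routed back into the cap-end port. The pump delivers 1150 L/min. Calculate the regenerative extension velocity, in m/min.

In regeneration the rod-end outflow joins the pump flow into the cap end, so the net volume the pump must supply per unit advance equals the rod cross-section area.
Rod cross-section A_rod = π/4 × (216 mm)² = 36640 mm^2
v = Q_pump / A_rod

v ≈ 31.4 m/min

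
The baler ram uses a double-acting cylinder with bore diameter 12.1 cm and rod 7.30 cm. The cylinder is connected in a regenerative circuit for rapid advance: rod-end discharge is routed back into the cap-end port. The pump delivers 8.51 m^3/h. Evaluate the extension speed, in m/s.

In regeneration the rod-end outflow joins the pump flow into the cap end, so the net volume the pump must supply per unit advance equals the rod cross-section area.
Rod cross-section A_rod = π/4 × (7.30 cm)² = 41.85 cm^2
v = Q_pump / A_rod

v ≈ 0.565 m/s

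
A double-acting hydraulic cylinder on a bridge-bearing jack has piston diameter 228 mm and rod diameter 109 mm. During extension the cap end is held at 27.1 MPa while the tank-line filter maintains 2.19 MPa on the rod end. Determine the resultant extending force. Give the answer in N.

Cap-side area A_cap = π/4 × (228 mm)² = 40830 mm^2
Rod-side annular area A_ann = π/4 × (228² − 109²) = 31500 mm^2
Net thrust = P_cap·A_cap − P_rod·A_ann = 1.106e6 N − 68980 N

F ≈ 1.04e6 N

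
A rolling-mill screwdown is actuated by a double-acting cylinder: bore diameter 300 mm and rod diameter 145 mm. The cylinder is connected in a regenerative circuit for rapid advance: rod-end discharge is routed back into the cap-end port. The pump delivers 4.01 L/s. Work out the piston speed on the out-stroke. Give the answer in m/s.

In regeneration the rod-end outflow joins the pump flow into the cap end, so the net volume the pump must supply per unit advance equals the rod cross-section area.
Rod cross-section A_rod = π/4 × (145 mm)² = 16510 mm^2
v = Q_pump / A_rod

v ≈ 0.243 m/s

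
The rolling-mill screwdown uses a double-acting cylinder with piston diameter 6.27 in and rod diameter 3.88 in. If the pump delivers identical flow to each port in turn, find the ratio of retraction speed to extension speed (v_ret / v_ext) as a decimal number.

Cap-side area A_cap = π/4 × (6.27 in)² = 30.88 in^2
Rod-side annular area A_ann = π/4 × (6.27² − 3.88²) = 19.05 in^2
For equal Q, v ∝ 1/A, so v_ret/v_ext = A_cap/A_ann.

v_ret/v_ext ≈ 1.62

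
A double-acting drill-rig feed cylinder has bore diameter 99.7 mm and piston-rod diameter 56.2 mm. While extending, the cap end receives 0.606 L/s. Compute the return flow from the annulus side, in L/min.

Q_out ≈ 24.8 L/min

Cap-side area A_cap = π/4 × (99.7 mm)² = 7807 mm^2
Rod-side annular area A_ann = π/4 × (99.7² − 56.2²) = 5326 mm^2
Piston speed v = Q_in/A_cap; rod-end outflow Q_out = v × A_ann = Q_in × A_ann/A_cap.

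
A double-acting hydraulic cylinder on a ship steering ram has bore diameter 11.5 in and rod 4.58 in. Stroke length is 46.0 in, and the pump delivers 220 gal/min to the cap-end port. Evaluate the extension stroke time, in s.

Cap-side area A_cap = π/4 × (11.5 in)² = 103.9 in^2
Swept volume V = A × L; t = V / Q = A·L / Q

t ≈ 5.64 s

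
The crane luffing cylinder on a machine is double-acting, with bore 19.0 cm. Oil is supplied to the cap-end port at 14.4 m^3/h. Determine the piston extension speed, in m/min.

Cap-side area A_cap = π/4 × (19.0 cm)² = 283.5 cm^2
v = Q / A

v ≈ 8.46 m/min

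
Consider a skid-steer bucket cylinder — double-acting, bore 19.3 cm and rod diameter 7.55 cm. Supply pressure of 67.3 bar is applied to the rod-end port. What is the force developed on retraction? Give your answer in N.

Rod-side annular area A_ann = π/4 × (19.3² − 7.55²) = 247.8 cm^2
On retraction the pressure acts on the annular area (bore minus rod).
F = P × A_ann

F ≈ 1.67e5 N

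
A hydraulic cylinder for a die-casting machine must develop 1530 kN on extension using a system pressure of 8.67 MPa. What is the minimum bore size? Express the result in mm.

D ≈ 474 mm

Extension force acts on the full piston face: F = P × (π/4)D².
D = √(4F / (πP)) = √(4 × 1530 kN / (π × 8.67 MPa))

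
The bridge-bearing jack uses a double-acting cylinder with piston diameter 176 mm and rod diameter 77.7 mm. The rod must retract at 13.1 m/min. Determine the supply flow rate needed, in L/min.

Rod-side annular area A_ann = π/4 × (176² − 77.7²) = 19590 mm^2
Q = A × v

Q ≈ 257 L/min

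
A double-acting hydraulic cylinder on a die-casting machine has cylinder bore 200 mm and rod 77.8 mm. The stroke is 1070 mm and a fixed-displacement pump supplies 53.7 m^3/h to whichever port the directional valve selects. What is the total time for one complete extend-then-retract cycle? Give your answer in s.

t ≈ 4.17 s

Cap-side area A_cap = π/4 × (200 mm)² = 31420 mm^2
Rod-side annular area A_ann = π/4 × (200² − 77.8²) = 26660 mm^2
t_ext = A_cap·L/Q = 2.254 s
t_ret = A_ann·L/Q = 1.913 s
t_cycle = t_ext + t_ret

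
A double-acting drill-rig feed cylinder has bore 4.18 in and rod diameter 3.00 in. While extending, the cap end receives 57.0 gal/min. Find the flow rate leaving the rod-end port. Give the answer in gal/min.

Cap-side area A_cap = π/4 × (4.18 in)² = 13.72 in^2
Rod-side annular area A_ann = π/4 × (4.18² − 3.00²) = 6.654 in^2
Piston speed v = Q_in/A_cap; rod-end outflow Q_out = v × A_ann = Q_in × A_ann/A_cap.

Q_out ≈ 27.6 gal/min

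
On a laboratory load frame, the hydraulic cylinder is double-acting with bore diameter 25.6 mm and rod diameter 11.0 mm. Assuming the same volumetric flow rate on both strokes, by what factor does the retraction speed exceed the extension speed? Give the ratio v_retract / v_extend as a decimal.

Cap-side area A_cap = π/4 × (25.6 mm)² = 514.7 mm^2
Rod-side annular area A_ann = π/4 × (25.6² − 11.0²) = 419.7 mm^2
For equal Q, v ∝ 1/A, so v_ret/v_ext = A_cap/A_ann.

v_ret/v_ext ≈ 1.23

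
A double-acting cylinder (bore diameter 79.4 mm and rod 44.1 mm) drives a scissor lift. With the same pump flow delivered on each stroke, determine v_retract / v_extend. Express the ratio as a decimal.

v_ret/v_ext ≈ 1.45

Cap-side area A_cap = π/4 × (79.4 mm)² = 4951 mm^2
Rod-side annular area A_ann = π/4 × (79.4² − 44.1²) = 3424 mm^2
For equal Q, v ∝ 1/A, so v_ret/v_ext = A_cap/A_ann.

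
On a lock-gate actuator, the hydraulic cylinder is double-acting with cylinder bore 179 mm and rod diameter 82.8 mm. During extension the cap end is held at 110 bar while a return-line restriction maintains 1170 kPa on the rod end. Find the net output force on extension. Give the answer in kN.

Cap-side area A_cap = π/4 × (179 mm)² = 25160 mm^2
Rod-side annular area A_ann = π/4 × (179² − 82.8²) = 19780 mm^2
Net thrust = P_cap·A_cap − P_rod·A_ann = 276.8 kN − 23.14 kN

F ≈ 254 kN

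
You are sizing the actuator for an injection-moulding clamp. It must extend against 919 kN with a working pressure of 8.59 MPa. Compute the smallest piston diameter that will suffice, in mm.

D ≈ 369 mm

Extension force acts on the full piston face: F = P × (π/4)D².
D = √(4F / (πP)) = √(4 × 919 kN / (π × 8.59 MPa))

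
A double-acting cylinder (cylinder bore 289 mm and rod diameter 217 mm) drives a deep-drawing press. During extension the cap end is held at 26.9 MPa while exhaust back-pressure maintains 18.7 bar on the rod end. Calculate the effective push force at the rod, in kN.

F ≈ 1710 kN

Cap-side area A_cap = π/4 × (289 mm)² = 65600 mm^2
Rod-side annular area A_ann = π/4 × (289² − 217²) = 28610 mm^2
Net thrust = P_cap·A_cap − P_rod·A_ann = 1765 kN − 53.51 kN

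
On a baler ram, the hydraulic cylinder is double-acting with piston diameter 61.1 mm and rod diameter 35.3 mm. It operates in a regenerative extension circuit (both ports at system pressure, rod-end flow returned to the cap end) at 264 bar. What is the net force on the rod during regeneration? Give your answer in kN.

F ≈ 25.8 kN

With equal pressure on both faces, forces on the annular region cancel; the net push is pressure × rod cross-section.
Rod cross-section A_rod = π/4 × (35.3 mm)² = 978.7 mm^2
F = P × A_rod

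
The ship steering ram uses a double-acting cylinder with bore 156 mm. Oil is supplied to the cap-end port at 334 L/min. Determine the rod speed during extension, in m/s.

Cap-side area A_cap = π/4 × (156 mm)² = 19110 mm^2
v = Q / A

v ≈ 0.291 m/s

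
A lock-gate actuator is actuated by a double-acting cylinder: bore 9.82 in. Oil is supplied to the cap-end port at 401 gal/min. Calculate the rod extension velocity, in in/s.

Cap-side area A_cap = π/4 × (9.82 in)² = 75.74 in^2
v = Q / A

v ≈ 20.4 in/s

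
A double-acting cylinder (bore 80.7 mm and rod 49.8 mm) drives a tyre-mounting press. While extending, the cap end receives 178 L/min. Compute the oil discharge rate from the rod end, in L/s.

Q_out ≈ 1.84 L/s

Cap-side area A_cap = π/4 × (80.7 mm)² = 5115 mm^2
Rod-side annular area A_ann = π/4 × (80.7² − 49.8²) = 3167 mm^2
Piston speed v = Q_in/A_cap; rod-end outflow Q_out = v × A_ann = Q_in × A_ann/A_cap.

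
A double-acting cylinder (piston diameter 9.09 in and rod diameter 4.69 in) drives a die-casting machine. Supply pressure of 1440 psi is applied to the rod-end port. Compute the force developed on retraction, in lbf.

Rod-side annular area A_ann = π/4 × (9.09² − 4.69²) = 47.62 in^2
On retraction the pressure acts on the annular area (bore minus rod).
F = P × A_ann

F ≈ 68600 lbf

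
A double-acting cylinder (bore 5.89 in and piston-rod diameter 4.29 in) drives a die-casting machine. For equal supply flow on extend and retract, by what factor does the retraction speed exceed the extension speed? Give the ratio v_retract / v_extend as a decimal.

v_ret/v_ext ≈ 2.13

Cap-side area A_cap = π/4 × (5.89 in)² = 27.25 in^2
Rod-side annular area A_ann = π/4 × (5.89² − 4.29²) = 12.79 in^2
For equal Q, v ∝ 1/A, so v_ret/v_ext = A_cap/A_ann.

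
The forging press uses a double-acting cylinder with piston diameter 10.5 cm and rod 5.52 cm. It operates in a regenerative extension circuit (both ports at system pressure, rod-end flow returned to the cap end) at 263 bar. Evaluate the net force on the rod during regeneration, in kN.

F ≈ 62.9 kN

With equal pressure on both faces, forces on the annular region cancel; the net push is pressure × rod cross-section.
Rod cross-section A_rod = π/4 × (5.52 cm)² = 23.93 cm^2
F = P × A_rod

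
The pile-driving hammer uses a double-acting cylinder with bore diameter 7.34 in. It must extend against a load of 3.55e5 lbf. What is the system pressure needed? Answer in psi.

P ≈ 8390 psi

Cap-side area A_cap = π/4 × (7.34 in)² = 42.31 in^2
P = F / A = 3.55e5 lbf / A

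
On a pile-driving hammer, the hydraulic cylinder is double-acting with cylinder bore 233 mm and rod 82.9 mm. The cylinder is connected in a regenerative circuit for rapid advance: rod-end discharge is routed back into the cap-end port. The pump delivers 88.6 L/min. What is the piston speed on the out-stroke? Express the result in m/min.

In regeneration the rod-end outflow joins the pump flow into the cap end, so the net volume the pump must supply per unit advance equals the rod cross-section area.
Rod cross-section A_rod = π/4 × (82.9 mm)² = 5398 mm^2
v = Q_pump / A_rod

v ≈ 16.4 m/min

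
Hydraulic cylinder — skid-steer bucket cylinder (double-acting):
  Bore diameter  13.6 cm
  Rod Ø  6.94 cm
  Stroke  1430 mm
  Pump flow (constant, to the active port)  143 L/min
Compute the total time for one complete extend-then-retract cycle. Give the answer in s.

t ≈ 15.2 s

Cap-side area A_cap = π/4 × (13.6 cm)² = 145.3 cm^2
Rod-side annular area A_ann = π/4 × (13.6² − 6.94²) = 107.4 cm^2
t_ext = A_cap·L/Q = 8.716 s
t_ret = A_ann·L/Q = 6.446 s
t_cycle = t_ext + t_ret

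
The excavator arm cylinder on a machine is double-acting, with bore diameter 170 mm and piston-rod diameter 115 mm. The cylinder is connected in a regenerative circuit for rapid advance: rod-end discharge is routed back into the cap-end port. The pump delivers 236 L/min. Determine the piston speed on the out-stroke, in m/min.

v ≈ 22.7 m/min

In regeneration the rod-end outflow joins the pump flow into the cap end, so the net volume the pump must supply per unit advance equals the rod cross-section area.
Rod cross-section A_rod = π/4 × (115 mm)² = 10390 mm^2
v = Q_pump / A_rod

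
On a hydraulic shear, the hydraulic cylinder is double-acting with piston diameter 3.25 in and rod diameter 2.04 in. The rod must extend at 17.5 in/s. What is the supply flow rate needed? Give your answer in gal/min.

Cap-side area A_cap = π/4 × (3.25 in)² = 8.296 in^2
Q = A × v

Q ≈ 37.7 gal/min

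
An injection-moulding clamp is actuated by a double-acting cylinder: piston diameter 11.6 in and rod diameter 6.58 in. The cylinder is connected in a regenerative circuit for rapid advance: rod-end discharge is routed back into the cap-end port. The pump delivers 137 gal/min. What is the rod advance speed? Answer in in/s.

In regeneration the rod-end outflow joins the pump flow into the cap end, so the net volume the pump must supply per unit advance equals the rod cross-section area.
Rod cross-section A_rod = π/4 × (6.58 in)² = 34.00 in^2
v = Q_pump / A_rod

v ≈ 15.5 in/s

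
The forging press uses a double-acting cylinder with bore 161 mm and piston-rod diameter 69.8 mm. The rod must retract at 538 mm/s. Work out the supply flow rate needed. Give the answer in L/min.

Rod-side annular area A_ann = π/4 × (161² − 69.8²) = 16530 mm^2
Q = A × v

Q ≈ 534 L/min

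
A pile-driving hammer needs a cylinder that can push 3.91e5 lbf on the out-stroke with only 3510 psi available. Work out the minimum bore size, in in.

D ≈ 11.9 in

Extension force acts on the full piston face: F = P × (π/4)D².
D = √(4F / (πP)) = √(4 × 3.91e5 lbf / (π × 3510 psi))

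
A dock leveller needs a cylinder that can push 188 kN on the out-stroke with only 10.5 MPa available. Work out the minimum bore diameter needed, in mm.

Extension force acts on the full piston face: F = P × (π/4)D².
D = √(4F / (πP)) = √(4 × 188 kN / (π × 10.5 MPa))

D ≈ 151 mm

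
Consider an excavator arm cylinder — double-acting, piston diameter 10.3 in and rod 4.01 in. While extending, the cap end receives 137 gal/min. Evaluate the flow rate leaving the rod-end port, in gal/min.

Q_out ≈ 116 gal/min

Cap-side area A_cap = π/4 × (10.3 in)² = 83.32 in^2
Rod-side annular area A_ann = π/4 × (10.3² − 4.01²) = 70.69 in^2
Piston speed v = Q_in/A_cap; rod-end outflow Q_out = v × A_ann = Q_in × A_ann/A_cap.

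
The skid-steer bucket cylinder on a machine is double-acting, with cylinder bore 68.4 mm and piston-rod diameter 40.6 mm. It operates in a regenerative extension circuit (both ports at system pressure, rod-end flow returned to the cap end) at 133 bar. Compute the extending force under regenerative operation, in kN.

F ≈ 17.2 kN

With equal pressure on both faces, forces on the annular region cancel; the net push is pressure × rod cross-section.
Rod cross-section A_rod = π/4 × (40.6 mm)² = 1295 mm^2
F = P × A_rod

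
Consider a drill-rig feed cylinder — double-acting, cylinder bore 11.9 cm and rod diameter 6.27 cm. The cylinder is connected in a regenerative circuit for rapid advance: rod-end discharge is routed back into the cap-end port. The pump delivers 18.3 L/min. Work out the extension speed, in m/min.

In regeneration the rod-end outflow joins the pump flow into the cap end, so the net volume the pump must supply per unit advance equals the rod cross-section area.
Rod cross-section A_rod = π/4 × (6.27 cm)² = 30.88 cm^2
v = Q_pump / A_rod

v ≈ 5.93 m/min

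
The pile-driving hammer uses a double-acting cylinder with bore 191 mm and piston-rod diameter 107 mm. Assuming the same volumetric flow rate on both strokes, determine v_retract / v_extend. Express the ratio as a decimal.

v_ret/v_ext ≈ 1.46

Cap-side area A_cap = π/4 × (191 mm)² = 28650 mm^2
Rod-side annular area A_ann = π/4 × (191² − 107²) = 19660 mm^2
For equal Q, v ∝ 1/A, so v_ret/v_ext = A_cap/A_ann.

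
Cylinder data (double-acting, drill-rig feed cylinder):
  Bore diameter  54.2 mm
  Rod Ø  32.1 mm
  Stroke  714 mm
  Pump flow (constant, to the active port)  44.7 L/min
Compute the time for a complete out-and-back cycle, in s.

Cap-side area A_cap = π/4 × (54.2 mm)² = 2307 mm^2
Rod-side annular area A_ann = π/4 × (54.2² − 32.1²) = 1498 mm^2
t_ext = A_cap·L/Q = 2.211 s
t_ret = A_ann·L/Q = 1.436 s
t_cycle = t_ext + t_ret

t ≈ 3.65 s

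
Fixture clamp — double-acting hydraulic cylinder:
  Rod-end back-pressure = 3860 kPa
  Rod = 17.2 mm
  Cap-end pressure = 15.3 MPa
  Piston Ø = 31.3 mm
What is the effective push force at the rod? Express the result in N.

F ≈ 9700 N

Cap-side area A_cap = π/4 × (31.3 mm)² = 769.4 mm^2
Rod-side annular area A_ann = π/4 × (31.3² − 17.2²) = 537.1 mm^2
Net thrust = P_cap·A_cap − P_rod·A_ann = 11770 N − 2073 N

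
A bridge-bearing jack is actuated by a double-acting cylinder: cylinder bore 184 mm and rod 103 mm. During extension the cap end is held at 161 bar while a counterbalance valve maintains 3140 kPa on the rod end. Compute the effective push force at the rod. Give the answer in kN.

F ≈ 371 kN

Cap-side area A_cap = π/4 × (184 mm)² = 26590 mm^2
Rod-side annular area A_ann = π/4 × (184² − 103²) = 18260 mm^2
Net thrust = P_cap·A_cap − P_rod·A_ann = 428.1 kN − 57.33 kN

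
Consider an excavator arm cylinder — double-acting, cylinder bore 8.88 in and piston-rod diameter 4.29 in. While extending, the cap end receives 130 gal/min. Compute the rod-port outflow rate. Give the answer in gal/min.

Q_out ≈ 99.7 gal/min

Cap-side area A_cap = π/4 × (8.88 in)² = 61.93 in^2
Rod-side annular area A_ann = π/4 × (8.88² − 4.29²) = 47.48 in^2
Piston speed v = Q_in/A_cap; rod-end outflow Q_out = v × A_ann = Q_in × A_ann/A_cap.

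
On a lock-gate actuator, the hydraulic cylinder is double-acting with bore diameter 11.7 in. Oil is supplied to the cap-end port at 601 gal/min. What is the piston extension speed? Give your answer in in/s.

v ≈ 21.5 in/s

Cap-side area A_cap = π/4 × (11.7 in)² = 107.5 in^2
v = Q / A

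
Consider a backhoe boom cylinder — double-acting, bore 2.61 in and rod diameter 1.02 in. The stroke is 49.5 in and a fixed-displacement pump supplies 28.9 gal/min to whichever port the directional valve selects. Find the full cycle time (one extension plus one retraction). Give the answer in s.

Cap-side area A_cap = π/4 × (2.61 in)² = 5.350 in^2
Rod-side annular area A_ann = π/4 × (2.61² − 1.02²) = 4.533 in^2
t_ext = A_cap·L/Q = 2.380 s
t_ret = A_ann·L/Q = 2.017 s
t_cycle = t_ext + t_ret

t ≈ 4.40 s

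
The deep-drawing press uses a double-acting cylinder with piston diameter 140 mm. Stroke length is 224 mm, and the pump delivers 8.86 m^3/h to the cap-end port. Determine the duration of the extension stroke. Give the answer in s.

Cap-side area A_cap = π/4 × (140 mm)² = 15390 mm^2
Swept volume V = A × L; t = V / Q = A·L / Q

t ≈ 1.40 s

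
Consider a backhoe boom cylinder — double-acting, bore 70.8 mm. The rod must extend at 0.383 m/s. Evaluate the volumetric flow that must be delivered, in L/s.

Cap-side area A_cap = π/4 × (70.8 mm)² = 3937 mm^2
Q = A × v

Q ≈ 1.51 L/s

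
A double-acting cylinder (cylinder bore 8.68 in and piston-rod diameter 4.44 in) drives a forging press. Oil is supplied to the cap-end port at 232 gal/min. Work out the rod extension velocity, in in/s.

Cap-side area A_cap = π/4 × (8.68 in)² = 59.17 in^2
v = Q / A

v ≈ 15.1 in/s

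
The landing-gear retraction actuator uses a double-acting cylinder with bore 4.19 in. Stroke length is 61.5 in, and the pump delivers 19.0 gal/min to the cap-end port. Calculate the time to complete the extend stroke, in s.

Cap-side area A_cap = π/4 × (4.19 in)² = 13.79 in^2
Swept volume V = A × L; t = V / Q = A·L / Q

t ≈ 11.6 s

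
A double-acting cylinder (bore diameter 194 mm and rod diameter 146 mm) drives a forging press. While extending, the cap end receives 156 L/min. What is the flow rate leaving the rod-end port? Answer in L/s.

Cap-side area A_cap = π/4 × (194 mm)² = 29560 mm^2
Rod-side annular area A_ann = π/4 × (194² − 146²) = 12820 mm^2
Piston speed v = Q_in/A_cap; rod-end outflow Q_out = v × A_ann = Q_in × A_ann/A_cap.

Q_out ≈ 1.13 L/s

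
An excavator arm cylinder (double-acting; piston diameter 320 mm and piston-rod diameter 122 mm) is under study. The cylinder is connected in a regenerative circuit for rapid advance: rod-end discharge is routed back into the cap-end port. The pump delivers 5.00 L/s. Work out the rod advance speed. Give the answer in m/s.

In regeneration the rod-end outflow joins the pump flow into the cap end, so the net volume the pump must supply per unit advance equals the rod cross-section area.
Rod cross-section A_rod = π/4 × (122 mm)² = 11690 mm^2
v = Q_pump / A_rod

v ≈ 0.428 m/s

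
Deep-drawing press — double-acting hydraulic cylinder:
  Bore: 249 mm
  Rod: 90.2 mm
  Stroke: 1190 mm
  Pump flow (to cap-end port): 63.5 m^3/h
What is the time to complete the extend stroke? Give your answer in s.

t ≈ 3.29 s

Cap-side area A_cap = π/4 × (249 mm)² = 48700 mm^2
Swept volume V = A × L; t = V / Q = A·L / Q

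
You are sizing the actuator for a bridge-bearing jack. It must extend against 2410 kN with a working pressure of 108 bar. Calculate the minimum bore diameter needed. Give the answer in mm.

Extension force acts on the full piston face: F = P × (π/4)D².
D = √(4F / (πP)) = √(4 × 2410 kN / (π × 108 bar))

D ≈ 533 mm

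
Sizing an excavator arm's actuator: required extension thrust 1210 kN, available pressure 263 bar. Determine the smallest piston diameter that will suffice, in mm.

D ≈ 242 mm

Extension force acts on the full piston face: F = P × (π/4)D².
D = √(4F / (πP)) = √(4 × 1210 kN / (π × 263 bar))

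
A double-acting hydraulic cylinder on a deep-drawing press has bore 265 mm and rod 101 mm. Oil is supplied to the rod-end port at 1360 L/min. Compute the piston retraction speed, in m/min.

v ≈ 28.8 m/min

Rod-side annular area A_ann = π/4 × (265² − 101²) = 47140 mm^2
Flow into the rod-end port fills the annular volume.
v = Q / A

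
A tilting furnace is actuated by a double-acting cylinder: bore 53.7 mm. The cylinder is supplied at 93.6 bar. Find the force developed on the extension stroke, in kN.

F ≈ 21.2 kN

Cap-side area A_cap = π/4 × (53.7 mm)² = 2265 mm^2
F = P × A_cap = 93.6 bar × A_cap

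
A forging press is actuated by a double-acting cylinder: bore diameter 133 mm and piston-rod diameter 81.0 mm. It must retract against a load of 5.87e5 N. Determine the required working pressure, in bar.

P ≈ 672 bar

Rod-side annular area A_ann = π/4 × (133² − 81.0²) = 8740 mm^2
Retraction: pressure acts on the annular area.
P = F / A = 5.87e5 N / A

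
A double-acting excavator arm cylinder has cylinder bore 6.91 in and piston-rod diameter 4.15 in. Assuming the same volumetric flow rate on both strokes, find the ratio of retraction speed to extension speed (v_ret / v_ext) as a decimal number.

Cap-side area A_cap = π/4 × (6.91 in)² = 37.50 in^2
Rod-side annular area A_ann = π/4 × (6.91² − 4.15²) = 23.97 in^2
For equal Q, v ∝ 1/A, so v_ret/v_ext = A_cap/A_ann.

v_ret/v_ext ≈ 1.56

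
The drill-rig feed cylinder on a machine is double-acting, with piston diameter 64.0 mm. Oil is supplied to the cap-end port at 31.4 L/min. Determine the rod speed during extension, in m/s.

v ≈ 0.163 m/s

Cap-side area A_cap = π/4 × (64.0 mm)² = 3217 mm^2
v = Q / A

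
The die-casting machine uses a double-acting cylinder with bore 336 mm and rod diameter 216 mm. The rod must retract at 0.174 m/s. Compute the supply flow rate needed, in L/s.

Rod-side annular area A_ann = π/4 × (336² − 216²) = 52020 mm^2
Q = A × v

Q ≈ 9.05 L/s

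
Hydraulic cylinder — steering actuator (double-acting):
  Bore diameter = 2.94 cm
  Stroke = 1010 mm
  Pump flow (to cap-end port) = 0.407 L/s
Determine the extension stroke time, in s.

t ≈ 1.68 s

Cap-side area A_cap = π/4 × (2.94 cm)² = 6.789 cm^2
Swept volume V = A × L; t = V / Q = A·L / Q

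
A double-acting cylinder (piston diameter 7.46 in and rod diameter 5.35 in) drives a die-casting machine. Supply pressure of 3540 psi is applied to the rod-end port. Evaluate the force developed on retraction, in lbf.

Rod-side annular area A_ann = π/4 × (7.46² − 5.35²) = 21.23 in^2
On retraction the pressure acts on the annular area (bore minus rod).
F = P × A_ann

F ≈ 75100 lbf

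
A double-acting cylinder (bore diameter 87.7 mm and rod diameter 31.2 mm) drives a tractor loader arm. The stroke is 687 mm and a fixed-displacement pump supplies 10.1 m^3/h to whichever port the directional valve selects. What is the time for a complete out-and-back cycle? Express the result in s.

t ≈ 2.77 s

Cap-side area A_cap = π/4 × (87.7 mm)² = 6041 mm^2
Rod-side annular area A_ann = π/4 × (87.7² − 31.2²) = 5276 mm^2
t_ext = A_cap·L/Q = 1.479 s
t_ret = A_ann·L/Q = 1.292 s
t_cycle = t_ext + t_ret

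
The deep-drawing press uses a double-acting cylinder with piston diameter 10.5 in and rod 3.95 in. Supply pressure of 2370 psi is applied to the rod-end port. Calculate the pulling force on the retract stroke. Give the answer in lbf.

F ≈ 1.76e5 lbf

Rod-side annular area A_ann = π/4 × (10.5² − 3.95²) = 74.34 in^2
On retraction the pressure acts on the annular area (bore minus rod).
F = P × A_ann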